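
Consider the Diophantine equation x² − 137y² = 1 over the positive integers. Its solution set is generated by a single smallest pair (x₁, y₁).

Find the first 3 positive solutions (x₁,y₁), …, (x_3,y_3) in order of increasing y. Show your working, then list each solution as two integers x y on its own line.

6083073 519712
74007554246657 6322892069952
900386710067742990849 76925228065277725280

√137 = [11; 1,2,2,1,1,2,2,1,22, …], period ℓ=9 (odd) → k=17
k=0  a_k=11  p_k/q_k = 11/1
k=1  a_k=1  p_k/q_k = 12/1
k=2  a_k=2  p_k/q_k = 35/3
…
k=4  a_k=1  p_k/q_k = 117/10
k=5  a_k=1  p_k/q_k = 199/17
…
k=8  a_k=1  p_k/q_k = 1744/149
k=9  a_k=22  p_k/q_k = 39597/3383
…
k=11  a_k=2  p_k/q_k = 122279/10447
…
k=16  a_k=2  p_k/q_k = 4286741/366241
k=17  a_k=1  p_k/q_k = 6083073/519712
(x₁, y₁) = (6083073, 519712);  6083073² − 137·519712² = 1 ✓
n=2: (6083073,519712)∘(6083073,519712) = (6083073·6083073+137·519712·519712, 6083073·519712+519712·6083073) = (74007554246657,6322892069952)
n=3: (74007554246657,6322892069952)∘(6083073,519712) = (6083073·74007554246657+137·519712·6322892069952, 6083073·6322892069952+519712·74007554246657) = (900386710067742990849,76925228065277725280)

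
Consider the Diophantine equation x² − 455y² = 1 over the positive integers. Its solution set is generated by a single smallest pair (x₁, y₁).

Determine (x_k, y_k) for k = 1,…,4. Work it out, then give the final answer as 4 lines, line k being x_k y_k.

√455 → a₀=21, period (3,42); ℓ=2 even so k=1
step 0: (21, 1)  from 21·(1,0) + (0,1)
step 1: (64, 3)  from 3·(21,1) + (1,0)
(x₁, y₁) = (64, 3);  64² − 455·3² = 1 ✓
k=2:  x_2 = 64·64+455·3·3 = 8191,  y_2 = 64·3+3·64 = 384
k=3:  x_3 = 64·8191+455·3·384 = 1048384,  y_3 = 64·384+3·8191 = 49149
k=4:  x_4 = 64·1048384+455·3·49149 = 134184961,  y_4 = 64·49149+3·1048384 = 6290688

64 3
8191 384
1048384 49149
134184961 6290688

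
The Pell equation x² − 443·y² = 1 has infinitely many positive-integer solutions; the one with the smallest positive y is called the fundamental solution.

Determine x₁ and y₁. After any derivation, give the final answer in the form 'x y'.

442 21

√443 → a₀=21, period (21,42); ℓ=2 even so k=1
step 0: (21, 1)  from 21·(1,0) + (0,1)
step 1: (442, 21)  from 21·(21,1) + (1,0)
→ (442, 21).  Check: 442²=195364, 443·21²=195363, difference 1.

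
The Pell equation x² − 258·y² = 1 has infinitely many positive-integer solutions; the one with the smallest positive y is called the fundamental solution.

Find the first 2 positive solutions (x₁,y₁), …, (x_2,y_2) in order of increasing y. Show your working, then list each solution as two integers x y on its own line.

d=258: √d = [16; 16,32] (ℓ=2, even), read p_1/q_1
k=0  a_k=16  p_k/q_k = 16/1
k=1  a_k=16  p_k/q_k = 257/16
(x₁, y₁) = (257, 16);  257² − 258·16² = 1 ✓
(x_2, y_2) = (257·257 + 258·16·16, 257·16 + 16·257) = (132097, 8224)

257 16
132097 8224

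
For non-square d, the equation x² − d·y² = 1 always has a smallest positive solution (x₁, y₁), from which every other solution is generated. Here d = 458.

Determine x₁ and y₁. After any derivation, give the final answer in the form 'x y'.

[21; 2,2,42] for √458; ℓ=3 ⇒ convergent index 5
k=0  a_k=21  p_k/q_k = 21/1
k=1  a_k=2  p_k/q_k = 43/2
k=2  a_k=2  p_k/q_k = 107/5
k=3  a_k=42  p_k/q_k = 4537/212
k=4  a_k=2  p_k/q_k = 9181/429
k=5  a_k=2  p_k/q_k = 22899/1070
fundamental: x₁=22899, y₁=1070  (since 524364201 − 458·1144900 = 1)

22899 1070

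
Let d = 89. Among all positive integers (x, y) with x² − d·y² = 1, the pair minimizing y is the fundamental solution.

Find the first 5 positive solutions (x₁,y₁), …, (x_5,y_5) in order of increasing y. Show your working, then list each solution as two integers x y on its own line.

500001 53000
500002000001 53000106000
500003000004500001 53000212000159000
500004000010000008000001 53000318000530000212000
500005000017500025000012500001 53000424001113001060000265000

[9; 2,3,3,2,18] for √89; ℓ=5 ⇒ convergent index 9
k=0  a_k=9  p_k/q_k = 9/1
k=1  a_k=2  p_k/q_k = 19/2
k=2  a_k=3  p_k/q_k = 66/7
…
k=4  a_k=2  p_k/q_k = 500/53
k=5  a_k=18  p_k/q_k = 9217/977
k=6  a_k=2  p_k/q_k = 18934/2007
…
k=8  a_k=3  p_k/q_k = 216991/23001
k=9  a_k=2  p_k/q_k = 500001/53000
(x₁, y₁) = (500001, 53000);  500001² − 89·53000² = 1 ✓
(500001+53000√89)^2 = 500002000001 + 53000106000√89
(500001+53000√89)^3 = 500003000004500001 + 53000212000159000√89
(500001+53000√89)^4 = 500004000010000008000001 + 53000318000530000212000√89
(500001+53000√89)^5 = 500005000017500025000012500001 + 53000424001113001060000265000√89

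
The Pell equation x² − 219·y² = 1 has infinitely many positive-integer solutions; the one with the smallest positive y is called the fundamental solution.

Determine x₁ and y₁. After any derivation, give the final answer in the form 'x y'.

√219 → a₀=14, period (1,3,1,28); ℓ=4 even so k=3
k=0  a_k=14  p_k/q_k = 14/1
k=1  a_k=1  p_k/q_k = 15/1
k=2  a_k=3  p_k/q_k = 59/4
k=3  a_k=1  p_k/q_k = 74/5
(x₁, y₁) = (74, 5);  74² − 219·5² = 1 ✓

74 5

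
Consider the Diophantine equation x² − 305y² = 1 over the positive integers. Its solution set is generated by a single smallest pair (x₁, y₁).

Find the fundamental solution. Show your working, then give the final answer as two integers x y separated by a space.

d=305: √d = [17; 2,6,2,34] (ℓ=4, even), read p_3/q_3
k=0  a_k=17  p_k/q_k = 17/1
…
k=2  a_k=6  p_k/q_k = 227/13
k=3  a_k=2  p_k/q_k = 489/28
fundamental: x₁=489, y₁=28  (since 239121 − 305·784 = 1)

489 28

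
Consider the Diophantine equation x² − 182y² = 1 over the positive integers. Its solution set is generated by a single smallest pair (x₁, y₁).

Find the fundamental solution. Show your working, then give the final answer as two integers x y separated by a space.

d=182: √d = [13; 2,26] (ℓ=2, even), read p_1/q_1
a_0=13:  p_0=13·1+0=13,  q_0=13·0+1=1
a_1=2:  p_1=2·13+1=27,  q_1=2·1+0=2
→ (27, 2).  Check: 27²=729, 182·2²=728, difference 1.

27 2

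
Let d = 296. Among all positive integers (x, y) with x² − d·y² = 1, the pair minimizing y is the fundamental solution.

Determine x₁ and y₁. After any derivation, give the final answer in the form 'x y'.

√296 = [17; 4,1,7,1,4,34, …], period ℓ=6 (even) → k=5
step 0: (17, 1)  from 17·(1,0) + (0,1)
step 1: (69, 4)  from 4·(17,1) + (1,0)
…
step 3: (671, 39)  from 7·(86,5) + (69,4)
step 4: (757, 44)  from 1·(671,39) + (86,5)
step 5: (3699, 215)  from 4·(757,44) + (671,39)
fundamental: x₁=3699, y₁=215  (since 13682601 − 296·46225 = 1)

3699 215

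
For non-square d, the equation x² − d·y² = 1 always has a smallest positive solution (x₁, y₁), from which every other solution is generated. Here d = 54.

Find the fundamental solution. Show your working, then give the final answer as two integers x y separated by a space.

485 66

d=54: √d = [7; 2,1,6,1,2,14] (ℓ=6, even), read p_5/q_5
k=0  a_k=7  p_k/q_k = 7/1
k=1  a_k=2  p_k/q_k = 15/2
k=2  a_k=1  p_k/q_k = 22/3
k=3  a_k=6  p_k/q_k = 147/20
k=4  a_k=1  p_k/q_k = 169/23
k=5  a_k=2  p_k/q_k = 485/66
(x₁, y₁) = (485, 66);  485² − 54·66² = 1 ✓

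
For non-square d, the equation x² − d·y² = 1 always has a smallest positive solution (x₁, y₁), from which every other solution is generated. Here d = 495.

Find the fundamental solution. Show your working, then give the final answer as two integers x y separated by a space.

89 4

[22; 4,44] for √495; ℓ=2 ⇒ convergent index 1
a_0=22:  p_0=22·1+0=22,  q_0=22·0+1=1
a_1=4:  p_1=4·22+1=89,  q_1=4·1+0=4
fundamental: x₁=89, y₁=4  (since 7921 − 495·16 = 1)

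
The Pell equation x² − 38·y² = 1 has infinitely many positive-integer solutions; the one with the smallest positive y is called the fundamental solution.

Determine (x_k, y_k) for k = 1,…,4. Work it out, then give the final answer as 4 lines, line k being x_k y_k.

[6; 6,12] for √38; ℓ=2 ⇒ convergent index 1
step 0: (6, 1)  from 6·(1,0) + (0,1)
step 1: (37, 6)  from 6·(6,1) + (1,0)
→ (37, 6).  Check: 37²=1369, 38·6²=1368, difference 1.
n=2: (37,6)∘(37,6) = (37·37+38·6·6, 37·6+6·37) = (2737,444)
n=3: (2737,444)∘(37,6) = (37·2737+38·6·444, 37·444+6·2737) = (202501,32850)
n=4: (202501,32850)∘(37,6) = (37·202501+38·6·32850, 37·32850+6·202501) = (14982337,2430456)

37 6
2737 444
202501 32850
14982337 2430456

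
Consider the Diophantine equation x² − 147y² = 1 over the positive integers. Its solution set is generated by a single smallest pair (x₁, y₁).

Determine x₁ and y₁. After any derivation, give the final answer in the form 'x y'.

√147 = [12; 8,24, …], period ℓ=2 (even) → k=1
a_0=12:  p_0=12·1+0=12,  q_0=12·0+1=1
a_1=8:  p_1=8·12+1=97,  q_1=8·1+0=8
(x₁, y₁) = (97, 8);  97² − 147·8² = 1 ✓

97 8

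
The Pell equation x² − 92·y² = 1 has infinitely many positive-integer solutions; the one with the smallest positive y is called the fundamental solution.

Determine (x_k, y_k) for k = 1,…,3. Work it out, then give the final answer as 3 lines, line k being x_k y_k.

1151 120
2649601 276240
6099380351 635904360

√92 → a₀=9, period (1,1,2,4,2,1,1,18); ℓ=8 even so k=7
i=0: a=9 ⇒ p=9, q=1
i=1: a=1 ⇒ p=10, q=1
…
i=3: a=2 ⇒ p=48, q=5
…
i=5: a=2 ⇒ p=470, q=49
i=6: a=1 ⇒ p=681, q=71
i=7: a=1 ⇒ p=1151, q=120
(x₁, y₁) = (1151, 120);  1151² − 92·120² = 1 ✓
n=2: (1151,120)∘(1151,120) = (1151·1151+92·120·120, 1151·120+120·1151) = (2649601,276240)
n=3: (2649601,276240)∘(1151,120) = (1151·2649601+92·120·276240, 1151·276240+120·2649601) = (6099380351,635904360)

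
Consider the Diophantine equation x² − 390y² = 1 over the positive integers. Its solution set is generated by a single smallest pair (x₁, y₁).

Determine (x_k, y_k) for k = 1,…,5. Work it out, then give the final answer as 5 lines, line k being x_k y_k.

[19; 1,2,1,38] for √390; ℓ=4 ⇒ convergent index 3
a_0=19:  p_0=19·1+0=19,  q_0=19·0+1=1
a_1=1:  p_1=1·19+1=20,  q_1=1·1+0=1
a_2=2:  p_2=2·20+19=59,  q_2=2·1+1=3
a_3=1:  p_3=1·59+20=79,  q_3=1·3+1=4
→ (79, 4).  Check: 79²=6241, 390·4²=6240, difference 1.
(x_2, y_2) = (79·79 + 390·4·4, 79·4 + 4·79) = (12481, 632)
(x_3, y_3) = (79·12481 + 390·4·632, 79·632 + 4·12481) = (1971919, 99852)
(x_4, y_4) = (79·1971919 + 390·4·99852, 79·99852 + 4·1971919) = (311550721, 15775984)
(x_5, y_5) = (79·311550721 + 390·4·15775984, 79·15775984 + 4·311550721) = (49223041999, 2492505620)

79 4
12481 632
1971919 99852
311550721 15775984
49223041999 2492505620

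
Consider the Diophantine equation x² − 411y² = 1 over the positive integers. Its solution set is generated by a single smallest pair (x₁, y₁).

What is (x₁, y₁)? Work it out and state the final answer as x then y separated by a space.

[20; 3,1,1,1,19,1,1,1,3,40] for √411; ℓ=10 ⇒ convergent index 9
step 0: (20, 1)  from 20·(1,0) + (0,1)
step 1: (61, 3)  from 3·(20,1) + (1,0)
step 2: (81, 4)  from 1·(61,3) + (20,1)
…
step 5: (4379, 216)  from 19·(223,11) + (142,7)
step 6: (4602, 227)  from 1·(4379,216) + (223,11)
…
step 8: (13583, 670)  from 1·(8981,443) + (4602,227)
step 9: (49730, 2453)  from 3·(13583,670) + (8981,443)
fundamental: x₁=49730, y₁=2453  (since 2473072900 − 411·6017209 = 1)

49730 2453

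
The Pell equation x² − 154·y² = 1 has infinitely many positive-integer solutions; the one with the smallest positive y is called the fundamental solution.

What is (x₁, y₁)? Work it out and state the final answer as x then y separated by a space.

21295 1716

√154 = [12; 2,2,3,1,2,1,3,2,2,24, …], period ℓ=10 (even) → k=9
i=0: a=12 ⇒ p=12, q=1
i=1: a=2 ⇒ p=25, q=2
i=2: a=2 ⇒ p=62, q=5
i=3: a=3 ⇒ p=211, q=17
…
i=5: a=2 ⇒ p=757, q=61
i=6: a=1 ⇒ p=1030, q=83
i=7: a=3 ⇒ p=3847, q=310
i=8: a=2 ⇒ p=8724, q=703
i=9: a=2 ⇒ p=21295, q=1716
(x₁, y₁) = (21295, 1716);  21295² − 154·1716² = 1 ✓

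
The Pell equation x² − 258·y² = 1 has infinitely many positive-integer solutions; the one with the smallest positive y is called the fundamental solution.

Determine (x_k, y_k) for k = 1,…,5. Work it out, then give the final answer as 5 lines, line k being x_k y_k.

√258 → a₀=16, period (16,32); ℓ=2 even so k=1
step 0: (16, 1)  from 16·(1,0) + (0,1)
step 1: (257, 16)  from 16·(16,1) + (1,0)
→ (257, 16).  Check: 257²=66049, 258·16²=66048, difference 1.
k=2:  x_2 = 257·257+258·16·16 = 132097,  y_2 = 257·16+16·257 = 8224
k=3:  x_3 = 257·132097+258·16·8224 = 67897601,  y_3 = 257·8224+16·132097 = 4227120
k=4:  x_4 = 257·67897601+258·16·4227120 = 34899234817,  y_4 = 257·4227120+16·67897601 = 2172731456
k=5:  x_5 = 257·34899234817+258·16·2172731456 = 17938138798337,  y_5 = 257·2172731456+16·34899234817 = 1116779741264

257 16
132097 8224
67897601 4227120
34899234817 2172731456
17938138798337 1116779741264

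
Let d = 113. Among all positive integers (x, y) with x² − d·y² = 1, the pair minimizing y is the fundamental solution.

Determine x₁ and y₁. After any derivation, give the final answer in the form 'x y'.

1204353 113296

√113 = [10; 1,1,1,2,2,1,1,1,20, …], period ℓ=9 (odd) → k=17
a_0=10:  p_0=10·1+0=10,  q_0=10·0+1=1
a_1=1:  p_1=1·10+1=11,  q_1=1·1+0=1
a_2=1:  p_2=1·11+10=21,  q_2=1·1+1=2
…
a_4=2:  p_4=2·32+21=85,  q_4=2·3+2=8
a_5=2:  p_5=2·85+32=202,  q_5=2·8+3=19
a_6=1:  p_6=1·202+85=287,  q_6=1·19+8=27
a_7=1:  p_7=1·287+202=489,  q_7=1·27+19=46
a_8=1:  p_8=1·489+287=776,  q_8=1·46+27=73
a_9=20:  p_9=20·776+489=16009,  q_9=20·73+46=1506
…
a_11=1:  p_11=1·16785+16009=32794,  q_11=1·1579+1506=3085
a_12=1:  p_12=1·32794+16785=49579,  q_12=1·3085+1579=4664
…
a_14=2:  p_14=2·131952+49579=313483,  q_14=2·12413+4664=29490
a_15=1:  p_15=1·313483+131952=445435,  q_15=1·29490+12413=41903
a_16=1:  p_16=1·445435+313483=758918,  q_16=1·41903+29490=71393
a_17=1:  p_17=1·758918+445435=1204353,  q_17=1·71393+41903=113296
→ (1204353, 113296).  Check: 1204353²=1450466148609, 113·113296²=1450466148608, difference 1.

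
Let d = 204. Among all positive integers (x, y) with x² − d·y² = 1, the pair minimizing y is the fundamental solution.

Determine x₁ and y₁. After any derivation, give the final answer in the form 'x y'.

√204 = [14; 3,1,1,6,1,1,3,28, …], period ℓ=8 (even) → k=7
a_0=14:  p_0=14·1+0=14,  q_0=14·0+1=1
a_1=3:  p_1=3·14+1=43,  q_1=3·1+0=3
…
a_4=6:  p_4=6·100+57=657,  q_4=6·7+4=46
a_5=1:  p_5=1·657+100=757,  q_5=1·46+7=53
a_6=1:  p_6=1·757+657=1414,  q_6=1·53+46=99
a_7=3:  p_7=3·1414+757=4999,  q_7=3·99+53=350
→ (4999, 350).  Check: 4999²=24990001, 204·350²=24990000, difference 1.

4999 350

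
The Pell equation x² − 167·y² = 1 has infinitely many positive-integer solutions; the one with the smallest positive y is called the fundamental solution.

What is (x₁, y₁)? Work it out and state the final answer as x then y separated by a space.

√167 → a₀=12, period (1,11,1,24); ℓ=4 even so k=3
i=0: a=12 ⇒ p=12, q=1
i=1: a=1 ⇒ p=13, q=1
i=2: a=11 ⇒ p=155, q=12
i=3: a=1 ⇒ p=168, q=13
(x₁, y₁) = (168, 13);  168² − 167·13² = 1 ✓

168 13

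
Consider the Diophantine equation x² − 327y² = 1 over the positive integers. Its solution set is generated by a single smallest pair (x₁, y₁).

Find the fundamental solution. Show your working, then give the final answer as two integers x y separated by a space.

217 12

[18; 12,36] for √327; ℓ=2 ⇒ convergent index 1
a_0=18:  p_0=18·1+0=18,  q_0=18·0+1=1
a_1=12:  p_1=12·18+1=217,  q_1=12·1+0=12
→ (217, 12).  Check: 217²=47089, 327·12²=47088, difference 1.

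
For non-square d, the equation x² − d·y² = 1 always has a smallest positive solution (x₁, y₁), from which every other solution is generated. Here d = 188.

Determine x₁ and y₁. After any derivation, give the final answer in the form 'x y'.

√188 = [13; 1,2,2,6,2,2,1,26, …], period ℓ=8 (even) → k=7
i=0: a=13 ⇒ p=13, q=1
…
i=4: a=6 ⇒ p=617, q=45
i=5: a=2 ⇒ p=1330, q=97
i=6: a=2 ⇒ p=3277, q=239
i=7: a=1 ⇒ p=4607, q=336
fundamental: x₁=4607, y₁=336  (since 21224449 − 188·112896 = 1)

4607 336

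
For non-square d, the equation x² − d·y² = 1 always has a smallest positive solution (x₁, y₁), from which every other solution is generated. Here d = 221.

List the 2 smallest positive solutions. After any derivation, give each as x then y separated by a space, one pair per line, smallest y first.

1665 112
5544449 372960

√221 → a₀=14, period (1,6,2,6,1,28); ℓ=6 even so k=5
step 0: (14, 1)  from 14·(1,0) + (0,1)
step 1: (15, 1)  from 1·(14,1) + (1,0)
step 2: (104, 7)  from 6·(15,1) + (14,1)
…
step 4: (1442, 97)  from 6·(223,15) + (104,7)
step 5: (1665, 112)  from 1·(1442,97) + (223,15)
fundamental: x₁=1665, y₁=112  (since 2772225 − 221·12544 = 1)
k=2:  x_2 = 1665·1665+221·112·112 = 5544449,  y_2 = 1665·112+112·1665 = 372960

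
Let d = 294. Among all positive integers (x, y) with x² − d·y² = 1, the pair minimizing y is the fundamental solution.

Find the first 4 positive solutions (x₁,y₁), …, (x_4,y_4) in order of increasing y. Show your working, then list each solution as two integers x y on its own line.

4801 280
46099201 2688560
442644523201 25815552840
4250272665676801 247880935681120

√294 = [17; 6,1,4,1,6,34, …], period ℓ=6 (even) → k=5
k=0  a_k=17  p_k/q_k = 17/1
k=1  a_k=6  p_k/q_k = 103/6
…
k=4  a_k=1  p_k/q_k = 703/41
k=5  a_k=6  p_k/q_k = 4801/280
(x₁, y₁) = (4801, 280);  4801² − 294·280² = 1 ✓
n=2: (4801,280)∘(4801,280) = (4801·4801+294·280·280, 4801·280+280·4801) = (46099201,2688560)
n=3: (46099201,2688560)∘(4801,280) = (4801·46099201+294·280·2688560, 4801·2688560+280·46099201) = (442644523201,25815552840)
n=4: (442644523201,25815552840)∘(4801,280) = (4801·442644523201+294·280·25815552840, 4801·25815552840+280·442644523201) = (4250272665676801,247880935681120)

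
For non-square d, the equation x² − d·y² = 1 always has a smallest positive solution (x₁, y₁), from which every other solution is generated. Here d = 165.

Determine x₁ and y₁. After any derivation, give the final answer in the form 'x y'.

[12; 1,5,2,5,1,24] for √165; ℓ=6 ⇒ convergent index 5
a_0=12:  p_0=12·1+0=12,  q_0=12·0+1=1
a_1=1:  p_1=1·12+1=13,  q_1=1·1+0=1
a_2=5:  p_2=5·13+12=77,  q_2=5·1+1=6
a_3=2:  p_3=2·77+13=167,  q_3=2·6+1=13
a_4=5:  p_4=5·167+77=912,  q_4=5·13+6=71
a_5=1:  p_5=1·912+167=1079,  q_5=1·71+13=84
→ (1079, 84).  Check: 1079²=1164241, 165·84²=1164240, difference 1.

1079 84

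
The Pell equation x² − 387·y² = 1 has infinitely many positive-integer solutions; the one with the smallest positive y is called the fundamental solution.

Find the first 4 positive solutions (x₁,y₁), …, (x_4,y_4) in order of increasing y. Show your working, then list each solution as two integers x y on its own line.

3482 177
24248647 1232628
168867574226 8584021215
1175993762661217 59779122508632

√387 = [19; 1,2,19,2,1,38, …], period ℓ=6 (even) → k=5
a_0=19:  p_0=19·1+0=19,  q_0=19·0+1=1
a_1=1:  p_1=1·19+1=20,  q_1=1·1+0=1
a_2=2:  p_2=2·20+19=59,  q_2=2·1+1=3
a_3=19:  p_3=19·59+20=1141,  q_3=19·3+1=58
a_4=2:  p_4=2·1141+59=2341,  q_4=2·58+3=119
a_5=1:  p_5=1·2341+1141=3482,  q_5=1·119+58=177
fundamental: x₁=3482, y₁=177  (since 12124324 − 387·31329 = 1)
n=2: (3482,177)∘(3482,177) = (3482·3482+387·177·177, 3482·177+177·3482) = (24248647,1232628)
n=3: (24248647,1232628)∘(3482,177) = (3482·24248647+387·177·1232628, 3482·1232628+177·24248647) = (168867574226,8584021215)
n=4: (168867574226,8584021215)∘(3482,177) = (3482·168867574226+387·177·8584021215, 3482·8584021215+177·168867574226) = (1175993762661217,59779122508632)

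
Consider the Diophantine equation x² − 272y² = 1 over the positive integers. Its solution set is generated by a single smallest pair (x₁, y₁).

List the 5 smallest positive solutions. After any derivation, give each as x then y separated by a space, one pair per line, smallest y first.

33 2
2177 132
143649 8710
9478657 574728
625447713 37923338

√272 → a₀=16, period (2,32); ℓ=2 even so k=1
k=0  a_k=16  p_k/q_k = 16/1
k=1  a_k=2  p_k/q_k = 33/2
fundamental: x₁=33, y₁=2  (since 1089 − 272·4 = 1)
n=2: (33,2)∘(33,2) = (33·33+272·2·2, 33·2+2·33) = (2177,132)
n=3: (2177,132)∘(33,2) = (33·2177+272·2·132, 33·132+2·2177) = (143649,8710)
n=4: (143649,8710)∘(33,2) = (33·143649+272·2·8710, 33·8710+2·143649) = (9478657,574728)
n=5: (9478657,574728)∘(33,2) = (33·9478657+272·2·574728, 33·574728+2·9478657) = (625447713,37923338)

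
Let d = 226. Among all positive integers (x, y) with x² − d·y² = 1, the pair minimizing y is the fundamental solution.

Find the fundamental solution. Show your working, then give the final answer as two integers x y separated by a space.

√226 → a₀=15, period (30); ℓ=1 odd so k=1
i=0: a=15 ⇒ p=15, q=1
i=1: a=30 ⇒ p=451, q=30
fundamental: x₁=451, y₁=30  (since 203401 − 226·900 = 1)

451 30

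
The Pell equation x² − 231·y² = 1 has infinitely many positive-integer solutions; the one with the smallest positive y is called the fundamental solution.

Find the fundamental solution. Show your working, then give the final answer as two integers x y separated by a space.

d=231: √d = [15; 5,30] (ℓ=2, even), read p_1/q_1
i=0: a=15 ⇒ p=15, q=1
i=1: a=5 ⇒ p=76, q=5
(x₁, y₁) = (76, 5);  76² − 231·5² = 1 ✓

76 5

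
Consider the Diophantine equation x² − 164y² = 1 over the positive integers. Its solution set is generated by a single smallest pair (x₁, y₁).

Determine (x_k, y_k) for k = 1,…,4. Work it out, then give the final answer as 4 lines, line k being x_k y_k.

2049 160
8396801 655680
34410088449 2686976480
141012534067201 11011228959360

√164 = [12; 1,4,6,4,1,24, …], period ℓ=6 (even) → k=5
a_0=12:  p_0=12·1+0=12,  q_0=12·0+1=1
…
a_2=4:  p_2=4·13+12=64,  q_2=4·1+1=5
a_3=6:  p_3=6·64+13=397,  q_3=6·5+1=31
a_4=4:  p_4=4·397+64=1652,  q_4=4·31+5=129
a_5=1:  p_5=1·1652+397=2049,  q_5=1·129+31=160
(x₁, y₁) = (2049, 160);  2049² − 164·160² = 1 ✓
(2049+160√164)^2 = 8396801 + 655680√164
(2049+160√164)^3 = 34410088449 + 2686976480√164
(2049+160√164)^4 = 141012534067201 + 11011228959360√164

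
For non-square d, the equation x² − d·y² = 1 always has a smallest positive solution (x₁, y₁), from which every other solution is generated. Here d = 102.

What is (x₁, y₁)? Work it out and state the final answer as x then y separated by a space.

[10; 10,20] for √102; ℓ=2 ⇒ convergent index 1
a_0=10:  p_0=10·1+0=10,  q_0=10·0+1=1
a_1=10:  p_1=10·10+1=101,  q_1=10·1+0=10
fundamental: x₁=101, y₁=10  (since 10201 − 102·100 = 1)

101 10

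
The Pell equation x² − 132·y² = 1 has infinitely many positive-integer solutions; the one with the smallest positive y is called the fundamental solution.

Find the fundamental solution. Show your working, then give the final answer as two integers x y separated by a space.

d=132: √d = [11; 2,22] (ℓ=2, even), read p_1/q_1
k=0  a_k=11  p_k/q_k = 11/1
k=1  a_k=2  p_k/q_k = 23/2
→ (23, 2).  Check: 23²=529, 132·2²=528, difference 1.

23 2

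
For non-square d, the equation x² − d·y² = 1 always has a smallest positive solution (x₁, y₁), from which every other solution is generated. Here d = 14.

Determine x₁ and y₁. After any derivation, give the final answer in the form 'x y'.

15 4

√14 = [3; 1,2,1,6, …], period ℓ=4 (even) → k=3
k=0  a_k=3  p_k/q_k = 3/1
…
k=2  a_k=2  p_k/q_k = 11/3
k=3  a_k=1  p_k/q_k = 15/4
fundamental: x₁=15, y₁=4  (since 225 − 14·16 = 1)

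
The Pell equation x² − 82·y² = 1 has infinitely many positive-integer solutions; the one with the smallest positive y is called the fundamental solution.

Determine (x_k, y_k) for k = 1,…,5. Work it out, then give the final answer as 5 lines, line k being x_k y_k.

√82 → a₀=9, period (18); ℓ=1 odd so k=1
k=0  a_k=9  p_k/q_k = 9/1
k=1  a_k=18  p_k/q_k = 163/18
(x₁, y₁) = (163, 18);  163² − 82·18² = 1 ✓
(163+18√82)^2 = 53137 + 5868√82
(163+18√82)^3 = 17322499 + 1912950√82
(163+18√82)^4 = 5647081537 + 623615832√82
(163+18√82)^5 = 1840931258563 + 203296848282√82

163 18
53137 5868
17322499 1912950
5647081537 623615832
1840931258563 203296848282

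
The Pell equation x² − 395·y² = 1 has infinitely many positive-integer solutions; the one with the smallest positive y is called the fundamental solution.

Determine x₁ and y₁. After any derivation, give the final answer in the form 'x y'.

√395 = [19; 1,6,1,38, …], period ℓ=4 (even) → k=3
i=0: a=19 ⇒ p=19, q=1
i=1: a=1 ⇒ p=20, q=1
i=2: a=6 ⇒ p=139, q=7
i=3: a=1 ⇒ p=159, q=8
→ (159, 8).  Check: 159²=25281, 395·8²=25280, difference 1.

159 8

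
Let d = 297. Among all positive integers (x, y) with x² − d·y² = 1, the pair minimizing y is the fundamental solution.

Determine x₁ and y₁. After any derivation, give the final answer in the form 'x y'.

48599 2820

√297 → a₀=17, period (4,3,1,1,2,1,1,3,4,34); ℓ=10 even so k=9
k=0  a_k=17  p_k/q_k = 17/1
…
k=2  a_k=3  p_k/q_k = 224/13
k=3  a_k=1  p_k/q_k = 293/17
k=4  a_k=1  p_k/q_k = 517/30
…
k=6  a_k=1  p_k/q_k = 1844/107
k=7  a_k=1  p_k/q_k = 3171/184
k=8  a_k=3  p_k/q_k = 11357/659
k=9  a_k=4  p_k/q_k = 48599/2820
(x₁, y₁) = (48599, 2820);  48599² − 297·2820² = 1 ✓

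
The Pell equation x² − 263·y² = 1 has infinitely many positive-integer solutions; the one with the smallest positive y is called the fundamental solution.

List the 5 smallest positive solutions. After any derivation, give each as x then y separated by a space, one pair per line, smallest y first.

√263 → a₀=16, period (4,1,1,1,1,15,1,1,1,1,4,32); ℓ=12 even so k=11
a_0=16:  p_0=16·1+0=16,  q_0=16·0+1=1
a_1=4:  p_1=4·16+1=65,  q_1=4·1+0=4
a_2=1:  p_2=1·65+16=81,  q_2=1·4+1=5
…
a_4=1:  p_4=1·146+81=227,  q_4=1·9+5=14
a_5=1:  p_5=1·227+146=373,  q_5=1·14+9=23
a_6=15:  p_6=15·373+227=5822,  q_6=15·23+14=359
a_7=1:  p_7=1·5822+373=6195,  q_7=1·359+23=382
a_8=1:  p_8=1·6195+5822=12017,  q_8=1·382+359=741
a_9=1:  p_9=1·12017+6195=18212,  q_9=1·741+382=1123
a_10=1:  p_10=1·18212+12017=30229,  q_10=1·1123+741=1864
a_11=4:  p_11=4·30229+18212=139128,  q_11=4·1864+1123=8579
(x₁, y₁) = (139128, 8579);  139128² − 263·8579² = 1 ✓
(x_2, y_2) = (139128·139128 + 263·8579·8579, 139128·8579 + 8579·139128) = (38713200767, 2387158224)
(x_3, y_3) = (139128·38713200767 + 263·8579·2387158224, 139128·2387158224 + 8579·38713200767) = (10772180392483224, 664241098768765)
(x_4, y_4) = (139128·10772180392483224 + 263·8579·664241098768765, 139128·664241098768765 + 8579·10772180392483224) = (2997423827252098776577, 184829071176614315616)
(x_5, y_5) = (139128·2997423827252098776577 + 263·8579·184829071176614315616, 139128·184829071176614315616 + 8579·2997423827252098776577) = (834051164465087816782726488, 51429798028655751907276931)

139128 8579
38713200767 2387158224
10772180392483224 664241098768765
2997423827252098776577 184829071176614315616
834051164465087816782726488 51429798028655751907276931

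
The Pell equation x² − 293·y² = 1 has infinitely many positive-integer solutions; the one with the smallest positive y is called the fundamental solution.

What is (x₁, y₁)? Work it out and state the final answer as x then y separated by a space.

12320649 719780

[17; 8,1,1,8,34] for √293; ℓ=5 ⇒ convergent index 9
k=0  a_k=17  p_k/q_k = 17/1
…
k=4  a_k=8  p_k/q_k = 2482/145
…
k=7  a_k=1  p_k/q_k = 764593/44668
k=8  a_k=1  p_k/q_k = 1444507/84389
k=9  a_k=8  p_k/q_k = 12320649/719780
→ (12320649, 719780).  Check: 12320649²=151798391781201, 293·719780²=151798391781200, difference 1.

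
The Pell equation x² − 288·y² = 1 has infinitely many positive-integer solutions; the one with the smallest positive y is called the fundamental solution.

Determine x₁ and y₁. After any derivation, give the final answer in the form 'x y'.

17 1

√288 = [16; 1,32, …], period ℓ=2 (even) → k=1
i=0: a=16 ⇒ p=16, q=1
i=1: a=1 ⇒ p=17, q=1
(x₁, y₁) = (17, 1);  17² − 288·1² = 1 ✓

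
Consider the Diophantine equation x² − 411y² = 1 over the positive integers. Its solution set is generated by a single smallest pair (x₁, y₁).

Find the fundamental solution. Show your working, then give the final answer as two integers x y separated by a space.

49730 2453

√411 = [20; 3,1,1,1,19,1,1,1,3,40, …], period ℓ=10 (even) → k=9
step 0: (20, 1)  from 20·(1,0) + (0,1)
step 1: (61, 3)  from 3·(20,1) + (1,0)
…
step 3: (142, 7)  from 1·(81,4) + (61,3)
step 4: (223, 11)  from 1·(142,7) + (81,4)
step 5: (4379, 216)  from 19·(223,11) + (142,7)
step 6: (4602, 227)  from 1·(4379,216) + (223,11)
step 7: (8981, 443)  from 1·(4602,227) + (4379,216)
step 8: (13583, 670)  from 1·(8981,443) + (4602,227)
step 9: (49730, 2453)  from 3·(13583,670) + (8981,443)
fundamental: x₁=49730, y₁=2453  (since 2473072900 − 411·6017209 = 1)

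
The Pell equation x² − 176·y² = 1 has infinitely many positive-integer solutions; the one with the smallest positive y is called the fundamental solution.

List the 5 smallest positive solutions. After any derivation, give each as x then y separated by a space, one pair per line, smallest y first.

199 15
79201 5970
31521799 2376045
12545596801 945659940
4993116004999 376370280075

√176 = [13; 3,1,3,26, …], period ℓ=4 (even) → k=3
a_0=13:  p_0=13·1+0=13,  q_0=13·0+1=1
…
a_2=1:  p_2=1·40+13=53,  q_2=1·3+1=4
a_3=3:  p_3=3·53+40=199,  q_3=3·4+3=15
(x₁, y₁) = (199, 15);  199² − 176·15² = 1 ✓
k=2:  x_2 = 199·199+176·15·15 = 79201,  y_2 = 199·15+15·199 = 5970
k=3:  x_3 = 199·79201+176·15·5970 = 31521799,  y_3 = 199·5970+15·79201 = 2376045
k=4:  x_4 = 199·31521799+176·15·2376045 = 12545596801,  y_4 = 199·2376045+15·31521799 = 945659940
k=5:  x_5 = 199·12545596801+176·15·945659940 = 4993116004999,  y_5 = 199·945659940+15·12545596801 = 376370280075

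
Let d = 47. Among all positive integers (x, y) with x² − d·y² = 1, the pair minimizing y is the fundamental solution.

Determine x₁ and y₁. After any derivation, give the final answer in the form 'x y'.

[6; 1,5,1,12] for √47; ℓ=4 ⇒ convergent index 3
i=0: a=6 ⇒ p=6, q=1
…
i=2: a=5 ⇒ p=41, q=6
i=3: a=1 ⇒ p=48, q=7
→ (48, 7).  Check: 48²=2304, 47·7²=2303, difference 1.

48 7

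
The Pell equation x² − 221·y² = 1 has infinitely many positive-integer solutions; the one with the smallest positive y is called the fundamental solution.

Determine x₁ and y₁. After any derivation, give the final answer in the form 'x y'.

1665 112

[14; 1,6,2,6,1,28] for √221; ℓ=6 ⇒ convergent index 5
k=0  a_k=14  p_k/q_k = 14/1
…
k=4  a_k=6  p_k/q_k = 1442/97
k=5  a_k=1  p_k/q_k = 1665/112
fundamental: x₁=1665, y₁=112  (since 2772225 − 221·12544 = 1)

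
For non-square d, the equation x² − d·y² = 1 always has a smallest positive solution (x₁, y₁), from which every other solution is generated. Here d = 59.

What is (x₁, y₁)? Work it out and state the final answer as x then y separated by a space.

[7; 1,2,7,2,1,14] for √59; ℓ=6 ⇒ convergent index 5
step 0: (7, 1)  from 7·(1,0) + (0,1)
step 1: (8, 1)  from 1·(7,1) + (1,0)
…
step 3: (169, 22)  from 7·(23,3) + (8,1)
step 4: (361, 47)  from 2·(169,22) + (23,3)
step 5: (530, 69)  from 1·(361,47) + (169,22)
→ (530, 69).  Check: 530²=280900, 59·69²=280899, difference 1.

530 69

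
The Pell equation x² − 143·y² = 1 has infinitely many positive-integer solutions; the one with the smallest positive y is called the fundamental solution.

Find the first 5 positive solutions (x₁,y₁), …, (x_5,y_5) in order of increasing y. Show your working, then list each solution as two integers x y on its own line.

12 1
287 24
6876 575
164737 13776
3946812 330049

√143 → a₀=11, period (1,22); ℓ=2 even so k=1
i=0: a=11 ⇒ p=11, q=1
i=1: a=1 ⇒ p=12, q=1
fundamental: x₁=12, y₁=1  (since 144 − 143·1 = 1)
(12+1√143)^2 = 287 + 24√143
(12+1√143)^3 = 6876 + 575√143
(12+1√143)^4 = 164737 + 13776√143
(12+1√143)^5 = 3946812 + 330049√143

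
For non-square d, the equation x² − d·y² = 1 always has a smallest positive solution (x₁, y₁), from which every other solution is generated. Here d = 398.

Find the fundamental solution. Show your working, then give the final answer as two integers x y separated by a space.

399 20

d=398: √d = [19; 1,18,1,38] (ℓ=4, even), read p_3/q_3
i=0: a=19 ⇒ p=19, q=1
i=1: a=1 ⇒ p=20, q=1
i=2: a=18 ⇒ p=379, q=19
i=3: a=1 ⇒ p=399, q=20
→ (399, 20).  Check: 399²=159201, 398·20²=159200, difference 1.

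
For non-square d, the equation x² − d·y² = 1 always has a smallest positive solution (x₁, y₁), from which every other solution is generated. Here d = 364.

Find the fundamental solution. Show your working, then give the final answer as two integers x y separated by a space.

√364 → a₀=19, period (12,1,2,3,1,8,1,3,2,1,12,38); ℓ=12 even so k=11
k=0  a_k=19  p_k/q_k = 19/1
k=1  a_k=12  p_k/q_k = 229/12
…
k=3  a_k=2  p_k/q_k = 725/38
…
k=5  a_k=1  p_k/q_k = 3148/165
…
k=8  a_k=3  p_k/q_k = 119872/6283
k=9  a_k=2  p_k/q_k = 270499/14178
k=10  a_k=1  p_k/q_k = 390371/20461
k=11  a_k=12  p_k/q_k = 4954951/259710
→ (4954951, 259710).  Check: 4954951²=24551539412401, 364·259710²=24551539412400, difference 1.

4954951 259710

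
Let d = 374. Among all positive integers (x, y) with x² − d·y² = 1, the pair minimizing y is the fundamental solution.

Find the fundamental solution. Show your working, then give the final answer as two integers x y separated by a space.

3365 174

√374 = [19; 2,1,18,1,2,38, …], period ℓ=6 (even) → k=5
i=0: a=19 ⇒ p=19, q=1
…
i=2: a=1 ⇒ p=58, q=3
i=3: a=18 ⇒ p=1083, q=56
i=4: a=1 ⇒ p=1141, q=59
i=5: a=2 ⇒ p=3365, q=174
fundamental: x₁=3365, y₁=174  (since 11323225 − 374·30276 = 1)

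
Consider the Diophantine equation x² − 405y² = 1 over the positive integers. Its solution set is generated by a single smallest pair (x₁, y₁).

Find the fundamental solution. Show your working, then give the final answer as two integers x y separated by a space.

161 8

d=405: √d = [20; 8,40] (ℓ=2, even), read p_1/q_1
a_0=20:  p_0=20·1+0=20,  q_0=20·0+1=1
a_1=8:  p_1=8·20+1=161,  q_1=8·1+0=8
(x₁, y₁) = (161, 8);  161² − 405·8² = 1 ✓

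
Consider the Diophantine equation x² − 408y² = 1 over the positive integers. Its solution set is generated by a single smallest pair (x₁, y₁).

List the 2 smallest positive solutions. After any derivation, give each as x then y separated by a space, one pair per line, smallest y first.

101 5
20401 1010

√408 = [20; 5,40, …], period ℓ=2 (even) → k=1
k=0  a_k=20  p_k/q_k = 20/1
k=1  a_k=5  p_k/q_k = 101/5
fundamental: x₁=101, y₁=5  (since 10201 − 408·25 = 1)
n=2: (101,5)∘(101,5) = (101·101+408·5·5, 101·5+5·101) = (20401,1010)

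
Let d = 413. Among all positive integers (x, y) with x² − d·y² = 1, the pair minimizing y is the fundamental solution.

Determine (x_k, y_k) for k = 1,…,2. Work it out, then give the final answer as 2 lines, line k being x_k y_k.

113399 5580
25718666401 1265532840

d=413: √d = [20; 3,9,1,4,1,9,3,40] (ℓ=8, even), read p_7/q_7
a_0=20:  p_0=20·1+0=20,  q_0=20·0+1=1
a_1=3:  p_1=3·20+1=61,  q_1=3·1+0=3
a_2=9:  p_2=9·61+20=569,  q_2=9·3+1=28
…
a_6=9:  p_6=9·3719+3089=36560,  q_6=9·183+152=1799
a_7=3:  p_7=3·36560+3719=113399,  q_7=3·1799+183=5580
→ (113399, 5580).  Check: 113399²=12859333201, 413·5580²=12859333200, difference 1.
(113399+5580√413)^2 = 25718666401 + 1265532840√413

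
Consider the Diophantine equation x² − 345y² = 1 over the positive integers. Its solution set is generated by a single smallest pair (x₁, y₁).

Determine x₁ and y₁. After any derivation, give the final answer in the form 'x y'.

6761 364

√345 → a₀=18, period (1,1,2,1,6,1,2,1,1,36); ℓ=10 even so k=9
k=0  a_k=18  p_k/q_k = 18/1
k=1  a_k=1  p_k/q_k = 19/1
k=2  a_k=1  p_k/q_k = 37/2
k=3  a_k=2  p_k/q_k = 93/5
k=4  a_k=1  p_k/q_k = 130/7
k=5  a_k=6  p_k/q_k = 873/47
…
k=7  a_k=2  p_k/q_k = 2879/155
k=8  a_k=1  p_k/q_k = 3882/209
k=9  a_k=1  p_k/q_k = 6761/364
→ (6761, 364).  Check: 6761²=45711121, 345·364²=45711120, difference 1.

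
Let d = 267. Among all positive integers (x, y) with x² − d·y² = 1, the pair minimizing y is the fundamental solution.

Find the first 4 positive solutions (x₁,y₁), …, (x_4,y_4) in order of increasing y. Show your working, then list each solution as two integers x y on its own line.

[16; 2,1,15,1,2,32] for √267; ℓ=6 ⇒ convergent index 5
a_0=16:  p_0=16·1+0=16,  q_0=16·0+1=1
a_1=2:  p_1=2·16+1=33,  q_1=2·1+0=2
…
a_3=15:  p_3=15·49+33=768,  q_3=15·3+2=47
a_4=1:  p_4=1·768+49=817,  q_4=1·47+3=50
a_5=2:  p_5=2·817+768=2402,  q_5=2·50+47=147
(x₁, y₁) = (2402, 147);  2402² − 267·147² = 1 ✓
k=2:  x_2 = 2402·2402+267·147·147 = 11539207,  y_2 = 2402·147+147·2402 = 706188
k=3:  x_3 = 2402·11539207+267·147·706188 = 55434348026,  y_3 = 2402·706188+147·11539207 = 3392527005
k=4:  x_4 = 2402·55434348026+267·147·3392527005 = 266306596377697,  y_4 = 2402·3392527005+147·55434348026 = 16297699025832

2402 147
11539207 706188
55434348026 3392527005
266306596377697 16297699025832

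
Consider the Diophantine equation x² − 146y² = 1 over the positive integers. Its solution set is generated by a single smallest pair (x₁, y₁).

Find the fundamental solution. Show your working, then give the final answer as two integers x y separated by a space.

145 12

[12; 12,24] for √146; ℓ=2 ⇒ convergent index 1
step 0: (12, 1)  from 12·(1,0) + (0,1)
step 1: (145, 12)  from 12·(12,1) + (1,0)
→ (145, 12).  Check: 145²=21025, 146·12²=21024, difference 1.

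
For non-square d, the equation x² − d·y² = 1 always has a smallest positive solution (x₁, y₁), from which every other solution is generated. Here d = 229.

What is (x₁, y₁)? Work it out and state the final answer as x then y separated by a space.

5848201 386460

d=229: √d = [15; 7,1,1,7,30] (ℓ=5, odd), read p_9/q_9
a_0=15:  p_0=15·1+0=15,  q_0=15·0+1=1
a_1=7:  p_1=7·15+1=106,  q_1=7·1+0=7
a_2=1:  p_2=1·106+15=121,  q_2=1·7+1=8
a_3=1:  p_3=1·121+106=227,  q_3=1·8+7=15
a_4=7:  p_4=7·227+121=1710,  q_4=7·15+8=113
a_5=30:  p_5=30·1710+227=51527,  q_5=30·113+15=3405
…
a_8=1:  p_8=1·413926+362399=776325,  q_8=1·27353+23948=51301
a_9=7:  p_9=7·776325+413926=5848201,  q_9=7·51301+27353=386460
→ (5848201, 386460).  Check: 5848201²=34201454936401, 229·386460²=34201454936400, difference 1.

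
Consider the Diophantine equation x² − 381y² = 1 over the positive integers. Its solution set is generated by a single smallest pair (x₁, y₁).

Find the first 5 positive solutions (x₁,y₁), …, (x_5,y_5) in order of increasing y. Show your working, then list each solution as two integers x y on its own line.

[19; 1,1,12,1,1,38] for √381; ℓ=6 ⇒ convergent index 5
i=0: a=19 ⇒ p=19, q=1
i=1: a=1 ⇒ p=20, q=1
i=2: a=1 ⇒ p=39, q=2
i=3: a=12 ⇒ p=488, q=25
i=4: a=1 ⇒ p=527, q=27
i=5: a=1 ⇒ p=1015, q=52
(x₁, y₁) = (1015, 52);  1015² − 381·52² = 1 ✓
n=2: (1015,52)∘(1015,52) = (1015·1015+381·52·52, 1015·52+52·1015) = (2060449,105560)
n=3: (2060449,105560)∘(1015,52) = (1015·2060449+381·52·105560, 1015·105560+52·2060449) = (4182710455,214286748)
n=4: (4182710455,214286748)∘(1015,52) = (1015·4182710455+381·52·214286748, 1015·214286748+52·4182710455) = (8490900163201,435001992880)
n=5: (8490900163201,435001992880)∘(1015,52) = (1015·8490900163201+381·52·435001992880, 1015·435001992880+52·8490900163201) = (17236523148587575,883053831259652)

1015 52
2060449 105560
4182710455 214286748
8490900163201 435001992880
17236523148587575 883053831259652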